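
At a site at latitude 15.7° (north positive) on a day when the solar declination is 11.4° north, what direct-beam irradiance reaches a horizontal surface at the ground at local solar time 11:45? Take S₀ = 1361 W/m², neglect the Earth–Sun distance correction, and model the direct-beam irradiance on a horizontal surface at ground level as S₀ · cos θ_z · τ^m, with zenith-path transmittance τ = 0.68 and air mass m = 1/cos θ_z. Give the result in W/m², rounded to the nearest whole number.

919 W/m²

Hour angle H = 15° × (11.75 − 12) = -3.75°.
cos θ_z = sin(15.7°) sin(11.4°) + cos(15.7°) cos(11.4°) cos(-3.75°) = 0.0535 + 0.9417 = 0.9952.
Air mass m = 1/cos θ_z = 1/0.9952 = 1.005; τ^m = 0.68^1.005 = 0.6787.
Surface direct beam = 1361 × 0.9952 × 0.6787 = 919.28 W/m².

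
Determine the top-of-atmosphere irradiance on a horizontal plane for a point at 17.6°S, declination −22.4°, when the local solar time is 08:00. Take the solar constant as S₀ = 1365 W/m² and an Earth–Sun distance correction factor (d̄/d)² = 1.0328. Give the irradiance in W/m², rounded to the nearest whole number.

Hour angle H = 15° × (8 − 12) = -60.00°.
cos θ_z = sin φ sin δ + cos φ cos δ cos H = (-0.3024)(-0.3811) + (0.9532)(0.9245)(0.5000) = 0.5559.
Top-of-atmosphere irradiance = S₀ (d̄/d)² cos θ_z = 1365 × 1.0328 × 0.5559 = 783.69 W/m².

784 W/m²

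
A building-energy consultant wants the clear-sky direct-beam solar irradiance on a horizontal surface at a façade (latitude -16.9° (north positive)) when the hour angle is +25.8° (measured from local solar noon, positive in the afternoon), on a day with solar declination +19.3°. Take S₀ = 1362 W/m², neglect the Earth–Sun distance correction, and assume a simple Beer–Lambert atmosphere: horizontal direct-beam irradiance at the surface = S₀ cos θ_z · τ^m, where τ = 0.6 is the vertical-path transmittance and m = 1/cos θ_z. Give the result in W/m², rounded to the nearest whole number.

479 W/m²

With φ = -16.9°, δ = 19.3°, H = 25.80°: sin φ sin δ = -0.0961, cos φ cos δ cos H = 0.8130, so cos θ_z = 0.7169.
Air mass m = 1/cos θ_z = 1/0.7169 = 1.395; τ^m = 0.6^1.395 = 0.4904.
Surface direct beam = 1362 × 0.7169 × 0.4904 = 478.84 W/m².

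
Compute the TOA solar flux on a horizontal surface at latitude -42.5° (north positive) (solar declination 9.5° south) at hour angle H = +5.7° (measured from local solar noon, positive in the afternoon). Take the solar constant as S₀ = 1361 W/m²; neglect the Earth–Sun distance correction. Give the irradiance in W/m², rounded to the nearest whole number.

cos θ_z = sin(-42.5°) sin(-9.5°) + cos(-42.5°) cos(-9.5°) cos(5.70°) = 0.1115 + 0.7236 = 0.8351.
Top-of-atmosphere irradiance = S₀ cos θ_z = 1361 × 0.8351 = 1136.57 W/m².

1137 W/m²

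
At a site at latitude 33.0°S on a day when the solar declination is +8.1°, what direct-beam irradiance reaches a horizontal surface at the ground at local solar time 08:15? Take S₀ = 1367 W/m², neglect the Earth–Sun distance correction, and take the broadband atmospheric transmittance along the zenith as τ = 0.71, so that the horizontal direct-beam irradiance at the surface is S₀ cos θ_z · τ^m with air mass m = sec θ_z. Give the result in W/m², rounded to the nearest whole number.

216 W/m²

Hour angle H = 15° × (8.25 − 12) = -56.25°.
cos θ_z = sin φ sin δ + cos φ cos δ cos H = (-0.5446)(0.1409) + (0.8387)(0.9900)(0.5556) = 0.3846.
Air mass m = 1/cos θ_z = 1/0.3846 = 2.600; τ^m = 0.71^2.600 = 0.4105.
Surface direct beam = 1367 × 0.3846 × 0.4105 = 215.82 W/m².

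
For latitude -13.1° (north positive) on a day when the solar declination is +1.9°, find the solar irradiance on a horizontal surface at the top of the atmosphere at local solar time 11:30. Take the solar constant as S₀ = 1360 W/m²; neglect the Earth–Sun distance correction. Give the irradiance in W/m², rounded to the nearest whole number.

1302 W/m²

Hour angle H = 15° × (11.5 − 12) = -7.50°.
cos θ_z = sin φ sin δ + cos φ cos δ cos H = (-0.2267)(0.0332) + (0.9740)(0.9995)(0.9914) = 0.9576.
Top-of-atmosphere irradiance = S₀ cos θ_z = 1360 × 0.9576 = 1302.34 W/m².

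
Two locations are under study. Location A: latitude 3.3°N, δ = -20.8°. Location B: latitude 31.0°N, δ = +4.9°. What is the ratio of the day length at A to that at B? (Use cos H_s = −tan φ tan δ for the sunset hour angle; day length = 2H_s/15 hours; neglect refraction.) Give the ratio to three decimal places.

0.955

A: H_s = arccos(−tan 3.3° · tan -20.8°) = 88.74°, so 2H_s/15 = 11.8320 h.
B: H_s = arccos(−tan 31.0° · tan 4.9°) = 92.95°, so 2H_s/15 = 12.3933 h.
Ratio A/B = 11.8320 / 12.3933 = 0.9547.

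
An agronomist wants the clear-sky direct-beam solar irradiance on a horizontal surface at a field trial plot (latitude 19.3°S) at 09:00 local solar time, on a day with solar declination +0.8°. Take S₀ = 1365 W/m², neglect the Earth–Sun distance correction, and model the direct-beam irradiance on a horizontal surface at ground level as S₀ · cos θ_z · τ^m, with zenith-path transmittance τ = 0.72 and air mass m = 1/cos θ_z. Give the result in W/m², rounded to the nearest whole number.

551 W/m²

Hour angle H = 15° × (9 − 12) = -45.00°.
cos θ_z = sin(-19.3°) sin(0.8°) + cos(-19.3°) cos(0.8°) cos(-45.00°) = -0.0046 + 0.6673 = 0.6627.
Air mass m = 1/cos θ_z = 1/0.6627 = 1.509; τ^m = 0.72^1.509 = 0.6091.
Surface direct beam = 1365 × 0.6627 × 0.6091 = 550.98 W/m².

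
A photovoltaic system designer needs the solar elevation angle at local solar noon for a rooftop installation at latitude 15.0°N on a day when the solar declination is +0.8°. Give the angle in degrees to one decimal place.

75.8°

At local solar noon the hour angle is zero, so the elevation is 90° − |φ − δ| = 90° − |15.0° − (0.8°)| = 90° − 14.2° = 75.8°.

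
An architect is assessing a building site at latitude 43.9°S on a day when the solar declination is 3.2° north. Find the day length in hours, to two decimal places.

11.59 hours

−tan φ tan δ = −(-0.9623)(0.0559) = 0.0538; H_s = arccos(0.0538) = 86.92°.
Day length = 2 H_s / 15° h⁻¹ = 173.84° / 15 = 11.589 h.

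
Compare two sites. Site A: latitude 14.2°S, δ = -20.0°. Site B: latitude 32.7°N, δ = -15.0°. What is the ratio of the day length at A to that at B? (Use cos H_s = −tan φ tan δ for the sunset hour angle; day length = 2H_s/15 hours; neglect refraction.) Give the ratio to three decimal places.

1.190

A: H_s = arccos(−tan -14.2° · tan -20.0°) = 95.28°, so 2H_s/15 = 12.7040 h.
B: H_s = arccos(−tan 32.7° · tan -15.0°) = 80.09°, so 2H_s/15 = 10.6787 h.
Ratio A/B = 12.7040 / 10.6787 = 1.1897.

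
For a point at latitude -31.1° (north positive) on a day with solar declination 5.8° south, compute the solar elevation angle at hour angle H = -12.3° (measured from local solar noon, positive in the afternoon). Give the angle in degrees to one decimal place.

62.2°

cos θ_z = sin φ sin δ + cos φ cos δ cos H = (-0.5165)(-0.1011) + (0.8563)(0.9949)(0.9770) = 0.8846.
θ_z = arccos(0.8846) = 27.80°, so the elevation is 90° − 27.80° = 62.20°.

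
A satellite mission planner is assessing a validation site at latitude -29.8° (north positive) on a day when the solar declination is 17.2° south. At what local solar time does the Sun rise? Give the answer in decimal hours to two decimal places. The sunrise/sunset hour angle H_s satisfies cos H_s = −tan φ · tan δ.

cos H_s = −tan(-29.8°) · tan(-17.2°) = -0.1773, so H_s = arccos(-0.1773) = 100.21°.
Sunrise is at 12 − H_s/15 = 12 − 6.681 = 5.319 h local solar time.

5.32 h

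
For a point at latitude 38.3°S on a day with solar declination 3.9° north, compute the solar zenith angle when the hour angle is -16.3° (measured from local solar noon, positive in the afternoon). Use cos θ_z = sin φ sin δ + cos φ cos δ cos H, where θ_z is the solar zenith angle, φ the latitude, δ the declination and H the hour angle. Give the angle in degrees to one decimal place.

cos θ_z = sin(-38.3°) sin(3.9°) + cos(-38.3°) cos(3.9°) cos(-16.30°) = -0.0422 + 0.7515 = 0.7093.
θ_z = arccos(0.7093) = 44.82°.

44.8°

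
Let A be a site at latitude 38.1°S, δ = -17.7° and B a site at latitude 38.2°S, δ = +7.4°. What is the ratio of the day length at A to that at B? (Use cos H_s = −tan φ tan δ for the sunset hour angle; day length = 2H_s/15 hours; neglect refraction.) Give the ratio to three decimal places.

1.242

A: H_s = arccos(−tan -38.1° · tan -17.7°) = 104.49°, so 2H_s/15 = 13.9320 h.
B: H_s = arccos(−tan -38.2° · tan 7.4°) = 84.13°, so 2H_s/15 = 11.2173 h.
Ratio A/B = 13.9320 / 11.2173 = 1.2420.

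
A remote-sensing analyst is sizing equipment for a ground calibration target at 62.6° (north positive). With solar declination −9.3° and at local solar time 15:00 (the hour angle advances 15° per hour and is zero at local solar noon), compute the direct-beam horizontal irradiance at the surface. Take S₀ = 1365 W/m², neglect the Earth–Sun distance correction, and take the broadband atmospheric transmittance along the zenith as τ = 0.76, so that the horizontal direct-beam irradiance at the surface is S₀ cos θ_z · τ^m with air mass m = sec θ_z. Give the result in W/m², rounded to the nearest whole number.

Hour angle H = 15° × (15 − 12) = 45.00°.
cos θ_z = sin(62.6°) sin(-9.3°) + cos(62.6°) cos(-9.3°) cos(45.00°) = -0.1435 + 0.3211 = 0.1776.
Air mass m = 1/cos θ_z = 1/0.1776 = 5.631; τ^m = 0.76^5.631 = 0.2132.
Surface direct beam = 1365 × 0.1776 × 0.2132 = 51.68 W/m².

52 W/m²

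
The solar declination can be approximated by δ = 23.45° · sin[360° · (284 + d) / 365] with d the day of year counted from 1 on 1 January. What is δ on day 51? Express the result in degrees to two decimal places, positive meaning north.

-11.58°

360 × (284 + 51) / 365 = 330.411°; sin(330.411°) = -0.4938.
δ = 23.45 × -0.4938 = -11.580° ≈ -11.58°.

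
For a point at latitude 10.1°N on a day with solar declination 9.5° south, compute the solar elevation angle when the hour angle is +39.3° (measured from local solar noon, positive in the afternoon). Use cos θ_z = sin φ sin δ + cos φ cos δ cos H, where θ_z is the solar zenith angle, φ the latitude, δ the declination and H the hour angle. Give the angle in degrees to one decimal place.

cos θ_z = sin(10.1°) sin(-9.5°) + cos(10.1°) cos(-9.5°) cos(39.30°) = -0.0289 + 0.7514 = 0.7225.
θ_z = arccos(0.7225) = 43.74°, so the elevation is 90° − 43.74° = 46.26°.

46.3°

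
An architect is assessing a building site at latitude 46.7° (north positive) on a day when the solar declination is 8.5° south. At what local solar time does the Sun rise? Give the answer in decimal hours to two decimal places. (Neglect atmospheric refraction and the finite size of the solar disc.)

−tan φ tan δ = −(1.0612)(-0.1495) = 0.1586; H_s = arccos(0.1586) = 80.87°.
Sunrise is at 12 − H_s/15 = 12 − 5.391 = 6.609 h local solar time.

6.61 h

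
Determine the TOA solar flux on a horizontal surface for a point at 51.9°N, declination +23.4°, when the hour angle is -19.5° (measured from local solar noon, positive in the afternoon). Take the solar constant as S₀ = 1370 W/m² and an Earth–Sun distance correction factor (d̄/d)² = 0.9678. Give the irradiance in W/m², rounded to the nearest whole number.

With φ = 51.9°, δ = 23.4°, H = -19.50°: sin φ sin δ = 0.3125, cos φ cos δ cos H = 0.5338, so cos θ_z = 0.8463.
Top-of-atmosphere irradiance = S₀ (d̄/d)² cos θ_z = 1370 × 0.9678 × 0.8463 = 1122.10 W/m².

1122 W/m²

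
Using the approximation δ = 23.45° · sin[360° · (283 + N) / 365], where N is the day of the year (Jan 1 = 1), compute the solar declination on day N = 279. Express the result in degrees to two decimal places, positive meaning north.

-5.79°

360 × (283 + 279) / 365 = 554.301°; sin(554.301°) = -0.2470.
δ = 23.45 × -0.2470 = -5.792° ≈ -5.79°.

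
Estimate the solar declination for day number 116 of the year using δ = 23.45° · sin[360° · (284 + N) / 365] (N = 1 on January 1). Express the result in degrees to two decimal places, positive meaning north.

+13.29°

360 × (284 + 116) / 365 = 394.521°; sin(394.521°) = 0.5667.
δ = 23.45 × 0.5667 = 13.289° ≈ +13.29°.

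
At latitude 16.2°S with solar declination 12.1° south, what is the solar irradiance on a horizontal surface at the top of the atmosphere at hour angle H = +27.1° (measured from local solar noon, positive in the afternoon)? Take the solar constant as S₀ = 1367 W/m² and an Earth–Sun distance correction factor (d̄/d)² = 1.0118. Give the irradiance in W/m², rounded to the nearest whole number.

cos θ_z = sin(-16.2°) sin(-12.1°) + cos(-16.2°) cos(-12.1°) cos(27.10°) = 0.0585 + 0.8359 = 0.8944.
Top-of-atmosphere irradiance = S₀ (d̄/d)² cos θ_z = 1367 × 1.0118 × 0.8944 = 1237.07 W/m².

1237 W/m²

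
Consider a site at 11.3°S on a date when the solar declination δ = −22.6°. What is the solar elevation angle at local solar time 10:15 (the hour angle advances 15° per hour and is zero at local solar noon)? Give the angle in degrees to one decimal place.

Hour angle H = 15° × (10.25 − 12) = -26.25°.
cos θ_z = sin(-11.3°) sin(-22.6°) + cos(-11.3°) cos(-22.6°) cos(-26.25°) = 0.0753 + 0.8120 = 0.8873.
θ_z = arccos(0.8873) = 27.46°, so the elevation is 90° − 27.46° = 62.54°.

62.5°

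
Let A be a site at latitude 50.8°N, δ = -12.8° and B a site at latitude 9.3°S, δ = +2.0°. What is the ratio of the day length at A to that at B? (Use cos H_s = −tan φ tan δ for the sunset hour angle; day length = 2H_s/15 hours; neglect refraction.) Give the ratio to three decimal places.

A: H_s = arccos(−tan 50.8° · tan -12.8°) = 73.83°, so 2H_s/15 = 9.8440 h.
B: H_s = arccos(−tan -9.3° · tan 2.0°) = 89.67°, so 2H_s/15 = 11.9560 h.
Ratio A/B = 9.8440 / 11.9560 = 0.8234.

0.823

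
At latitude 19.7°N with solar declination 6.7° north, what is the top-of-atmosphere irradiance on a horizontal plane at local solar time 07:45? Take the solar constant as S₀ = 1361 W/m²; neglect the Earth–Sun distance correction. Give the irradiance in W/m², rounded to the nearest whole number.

616 W/m²

Hour angle H = 15° × (7.75 − 12) = -63.75°.
cos θ_z = sin φ sin δ + cos φ cos δ cos H = (0.3371)(0.1167) + (0.9415)(0.9932)(0.4423) = 0.4529.
Top-of-atmosphere irradiance = S₀ cos θ_z = 1361 × 0.4529 = 616.40 W/m².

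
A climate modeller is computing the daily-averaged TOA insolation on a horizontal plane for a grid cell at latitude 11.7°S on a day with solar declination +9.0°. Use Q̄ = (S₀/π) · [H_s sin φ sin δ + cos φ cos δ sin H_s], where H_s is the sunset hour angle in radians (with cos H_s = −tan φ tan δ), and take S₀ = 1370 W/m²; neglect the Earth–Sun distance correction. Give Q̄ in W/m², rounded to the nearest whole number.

cos H_s = −tan(-11.7°) · tan(9.0°) = 0.0328, so H_s = arccos(0.0328) = 88.12°. In radians, H_s = 1.5380.
H_s sin φ sin δ = 1.5380 × -0.2028 × 0.1564 = -0.0488.
cos φ cos δ sin H_s = 0.9792 × 0.9877 × 0.9995 = 0.9667.
Q̄ = (1370/π) × (-0.0488 + 0.9667) = 436.08 × 0.9179 = 400.28 W/m².

400 W/m²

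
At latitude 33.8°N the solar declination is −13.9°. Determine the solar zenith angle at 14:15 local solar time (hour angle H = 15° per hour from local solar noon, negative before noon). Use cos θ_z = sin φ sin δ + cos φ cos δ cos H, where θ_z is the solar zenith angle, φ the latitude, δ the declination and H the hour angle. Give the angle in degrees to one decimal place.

57.5°

Hour angle H = 15° × (14.25 − 12) = 33.75°.
cos θ_z = sin φ sin δ + cos φ cos δ cos H = (0.5563)(-0.2402) + (0.8310)(0.9707)(0.8315) = 0.5371.
θ_z = arccos(0.5371) = 57.51°.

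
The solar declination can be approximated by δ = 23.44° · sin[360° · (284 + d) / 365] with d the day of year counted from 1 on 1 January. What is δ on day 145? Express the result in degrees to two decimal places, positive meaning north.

360 × (284 + 145) / 365 = 423.123°; sin(423.123°) = 0.8920.
δ = 23.44 × 0.8920 = 20.908° ≈ +20.91°.

+20.91°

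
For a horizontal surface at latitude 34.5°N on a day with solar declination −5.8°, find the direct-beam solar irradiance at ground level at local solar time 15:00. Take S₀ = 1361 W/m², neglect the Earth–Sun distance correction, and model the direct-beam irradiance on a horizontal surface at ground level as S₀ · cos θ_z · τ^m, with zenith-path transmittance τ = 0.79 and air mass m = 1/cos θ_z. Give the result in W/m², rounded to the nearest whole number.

453 W/m²

Hour angle H = 15° × (15 − 12) = 45.00°.
With φ = 34.5°, δ = -5.8°, H = 45.00°: sin φ sin δ = -0.0572, cos φ cos δ cos H = 0.5798, so cos θ_z = 0.5226.
Air mass m = 1/cos θ_z = 1/0.5226 = 1.914; τ^m = 0.79^1.914 = 0.6369.
Surface direct beam = 1361 × 0.5226 × 0.6369 = 453.00 W/m².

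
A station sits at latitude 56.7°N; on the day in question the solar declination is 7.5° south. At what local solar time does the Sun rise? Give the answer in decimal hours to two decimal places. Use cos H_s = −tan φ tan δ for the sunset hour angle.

6.77 h

cos H_s = −tan(56.7°) · tan(-7.5°) = 0.2004, so H_s = arccos(0.2004) = 78.44°.
Sunrise is at 12 − H_s/15 = 12 − 5.229 = 6.771 h local solar time.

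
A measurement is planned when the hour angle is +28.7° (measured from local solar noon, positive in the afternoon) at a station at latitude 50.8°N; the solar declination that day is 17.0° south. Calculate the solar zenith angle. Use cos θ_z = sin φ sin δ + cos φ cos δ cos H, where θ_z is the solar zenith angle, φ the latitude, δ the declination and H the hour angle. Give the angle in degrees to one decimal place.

cos θ_z = sin(50.8°) sin(-17.0°) + cos(50.8°) cos(-17.0°) cos(28.70°) = -0.2266 + 0.5302 = 0.3036.
θ_z = arccos(0.3036) = 72.33°.

72.3°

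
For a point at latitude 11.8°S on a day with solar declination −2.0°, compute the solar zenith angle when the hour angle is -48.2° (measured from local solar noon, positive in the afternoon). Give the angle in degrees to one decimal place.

cos θ_z = sin(-11.8°) sin(-2.0°) + cos(-11.8°) cos(-2.0°) cos(-48.20°) = 0.0071 + 0.6520 = 0.6591.
θ_z = arccos(0.6591) = 48.77°.

48.8°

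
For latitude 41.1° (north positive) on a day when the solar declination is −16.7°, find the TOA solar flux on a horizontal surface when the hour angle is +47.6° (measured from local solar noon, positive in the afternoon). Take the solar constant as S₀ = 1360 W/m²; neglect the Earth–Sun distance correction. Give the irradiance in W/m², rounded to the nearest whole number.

With φ = 41.1°, δ = -16.7°, H = 47.60°: sin φ sin δ = -0.1889, cos φ cos δ cos H = 0.4867, so cos θ_z = 0.2978.
Top-of-atmosphere irradiance = S₀ cos θ_z = 1360 × 0.2978 = 405.01 W/m².

405 W/m²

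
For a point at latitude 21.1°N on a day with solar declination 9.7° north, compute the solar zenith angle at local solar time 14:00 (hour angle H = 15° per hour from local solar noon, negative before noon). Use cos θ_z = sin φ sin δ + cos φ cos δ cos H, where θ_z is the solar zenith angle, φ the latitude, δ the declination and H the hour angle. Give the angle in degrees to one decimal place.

31.0°

Hour angle H = 15° × (14 − 12) = 30.00°.
With φ = 21.1°, δ = 9.7°, H = 30.00°: sin φ sin δ = 0.0607, cos φ cos δ cos H = 0.7964, so cos θ_z = 0.8571.
θ_z = arccos(0.8571) = 31.01°.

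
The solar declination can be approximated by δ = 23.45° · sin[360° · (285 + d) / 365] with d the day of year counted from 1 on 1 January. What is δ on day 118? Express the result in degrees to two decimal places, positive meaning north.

360 × (285 + 118) / 365 = 397.479°; sin(397.479°) = 0.6085.
δ = 23.45 × 0.6085 = 14.269° ≈ +14.27°.

+14.27°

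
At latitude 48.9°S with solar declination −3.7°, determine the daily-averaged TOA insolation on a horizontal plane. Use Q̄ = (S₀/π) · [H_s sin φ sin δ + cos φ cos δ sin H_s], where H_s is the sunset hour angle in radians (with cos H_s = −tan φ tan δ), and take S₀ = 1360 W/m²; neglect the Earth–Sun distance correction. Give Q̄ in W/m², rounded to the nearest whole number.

−tan φ tan δ = −(-1.1463)(-0.0647) = -0.0742; H_s = arccos(-0.0742) = 94.26°. In radians, H_s = 1.6451.
H_s sin φ sin δ = 1.6451 × -0.7536 × -0.0645 = 0.0800.
cos φ cos δ sin H_s = 0.6574 × 0.9979 × 0.9972 = 0.6542.
Q̄ = (1360/π) × (0.0800 + 0.6542) = 432.90 × 0.7342 = 317.84 W/m².

318 W/m²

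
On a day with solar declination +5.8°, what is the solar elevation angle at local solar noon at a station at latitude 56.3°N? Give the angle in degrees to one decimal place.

At local solar noon the hour angle is zero, so the elevation is 90° − |φ − δ| = 90° − |56.3° − (5.8°)| = 90° − 50.5° = 39.5°.

39.5°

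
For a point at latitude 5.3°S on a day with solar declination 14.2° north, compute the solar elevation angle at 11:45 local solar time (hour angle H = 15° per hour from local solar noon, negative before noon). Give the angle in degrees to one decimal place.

70.1°

Hour angle H = 15° × (11.75 − 12) = -3.75°.
cos θ_z = sin(-5.3°) sin(14.2°) + cos(-5.3°) cos(14.2°) cos(-3.75°) = -0.0227 + 0.9632 = 0.9405.
θ_z = arccos(0.9405) = 19.86°, so the elevation is 90° − 19.86° = 70.14°.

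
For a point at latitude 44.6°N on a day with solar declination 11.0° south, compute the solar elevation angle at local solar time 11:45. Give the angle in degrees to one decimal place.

Hour angle H = 15° × (11.75 − 12) = -3.75°.
With φ = 44.6°, δ = -11.0°, H = -3.75°: sin φ sin δ = -0.1340, cos φ cos δ cos H = 0.6974, so cos θ_z = 0.5634.
θ_z = arccos(0.5634) = 55.71°, so the elevation is 90° − 55.71° = 34.29°.

34.3°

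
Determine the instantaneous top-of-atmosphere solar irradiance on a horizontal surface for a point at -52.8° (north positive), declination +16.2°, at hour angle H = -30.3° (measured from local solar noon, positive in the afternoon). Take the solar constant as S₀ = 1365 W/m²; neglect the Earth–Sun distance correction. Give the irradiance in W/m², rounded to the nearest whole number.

cos θ_z = sin φ sin δ + cos φ cos δ cos H = (-0.7965)(0.2790) + (0.6046)(0.9603)(0.8634) = 0.2791.
Top-of-atmosphere irradiance = S₀ cos θ_z = 1365 × 0.2791 = 380.97 W/m².

381 W/m²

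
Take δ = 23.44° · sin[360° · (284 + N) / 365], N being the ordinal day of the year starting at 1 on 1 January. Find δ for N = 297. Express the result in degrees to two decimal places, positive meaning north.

-12.78°

360 × (284 + 297) / 365 = 573.041°; sin(573.041°) = -0.5452.
δ = 23.44 × -0.5452 = -12.779° ≈ -12.78°.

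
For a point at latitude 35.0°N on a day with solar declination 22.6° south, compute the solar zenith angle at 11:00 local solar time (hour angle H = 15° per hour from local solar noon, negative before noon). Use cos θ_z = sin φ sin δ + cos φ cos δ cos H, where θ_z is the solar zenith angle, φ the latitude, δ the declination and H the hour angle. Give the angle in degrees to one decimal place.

59.3°

Hour angle H = 15° × (11 − 12) = -15.00°.
cos θ_z = sin(35.0°) sin(-22.6°) + cos(35.0°) cos(-22.6°) cos(-15.00°) = -0.2204 + 0.7305 = 0.5101.
θ_z = arccos(0.5101) = 59.33°.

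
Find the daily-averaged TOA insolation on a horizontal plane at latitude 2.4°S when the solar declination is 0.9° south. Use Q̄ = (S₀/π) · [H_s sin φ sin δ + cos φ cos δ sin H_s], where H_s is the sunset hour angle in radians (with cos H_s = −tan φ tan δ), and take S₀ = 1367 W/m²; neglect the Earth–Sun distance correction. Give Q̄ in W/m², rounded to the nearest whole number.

435 W/m²

cos H_s = −tan(-2.4°) · tan(-0.9°) = -0.0007, so H_s = arccos(-0.0007) = 90.04°. In radians, H_s = 1.5715.
H_s sin φ sin δ = 1.5715 × -0.0419 × -0.0157 = 0.0010.
cos φ cos δ sin H_s = 0.9991 × 0.9999 × 1.0000 = 0.9990.
Q̄ = (1367/π) × (0.0010 + 0.9990) = 435.13 × 1.0000 = 435.13 W/m².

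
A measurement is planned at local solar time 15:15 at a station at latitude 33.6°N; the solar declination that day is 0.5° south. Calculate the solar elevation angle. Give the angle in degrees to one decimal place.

33.0°

Hour angle H = 15° × (15.25 − 12) = 48.75°.
cos θ_z = sin(33.6°) sin(-0.5°) + cos(33.6°) cos(-0.5°) cos(48.75°) = -0.0048 + 0.5492 = 0.5444.
θ_z = arccos(0.5444) = 57.02°, so the elevation is 90° − 57.02° = 32.98°.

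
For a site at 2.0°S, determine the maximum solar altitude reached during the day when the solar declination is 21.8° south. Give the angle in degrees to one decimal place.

70.2°

At local solar noon the hour angle is zero, so the elevation is 90° − |φ − δ| = 90° − |-2.0° − (-21.8°)| = 90° − 19.8° = 70.2°.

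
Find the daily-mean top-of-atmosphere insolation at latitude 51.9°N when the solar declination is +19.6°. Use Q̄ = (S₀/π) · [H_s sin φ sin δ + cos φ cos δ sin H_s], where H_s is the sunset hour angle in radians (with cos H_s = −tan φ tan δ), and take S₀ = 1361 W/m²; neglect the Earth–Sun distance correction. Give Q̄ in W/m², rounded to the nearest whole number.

−tan φ tan δ = −(1.2753)(0.3561) = -0.4541; H_s = arccos(-0.4541) = 117.01°. In radians, H_s = 2.0422.
H_s sin φ sin δ = 2.0422 × 0.7869 × 0.3355 = 0.5392.
cos φ cos δ sin H_s = 0.6170 × 0.9421 × 0.8909 = 0.5179.
Q̄ = (1361/π) × (0.5392 + 0.5179) = 433.22 × 1.0571 = 457.96 W/m².

458 W/m²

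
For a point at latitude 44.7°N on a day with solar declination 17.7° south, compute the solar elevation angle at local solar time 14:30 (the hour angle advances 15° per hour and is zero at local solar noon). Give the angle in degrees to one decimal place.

Hour angle H = 15° × (14.5 − 12) = 37.50°.
cos θ_z = sin φ sin δ + cos φ cos δ cos H = (0.7034)(-0.3040) + (0.7108)(0.9527)(0.7934) = 0.3234.
θ_z = arccos(0.3234) = 71.13°, so the elevation is 90° − 71.13° = 18.87°.

18.9°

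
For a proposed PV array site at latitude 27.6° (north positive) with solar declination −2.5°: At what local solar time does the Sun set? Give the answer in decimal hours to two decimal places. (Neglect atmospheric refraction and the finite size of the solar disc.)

cos H_s = −tan(27.6°) · tan(-2.5°) = 0.0228, so H_s = arccos(0.0228) = 88.69°.
Sunset is at 12 + H_s/15 = 12 + 5.913 = 17.913 h local solar time.

17.91 h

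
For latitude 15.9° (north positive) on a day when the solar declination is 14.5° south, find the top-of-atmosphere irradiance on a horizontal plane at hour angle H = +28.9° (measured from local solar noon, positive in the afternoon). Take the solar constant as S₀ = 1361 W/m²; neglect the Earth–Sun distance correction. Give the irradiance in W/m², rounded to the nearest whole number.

cos θ_z = sin φ sin δ + cos φ cos δ cos H = (0.2740)(-0.2504) + (0.9617)(0.9681)(0.8755) = 0.7465.
Top-of-atmosphere irradiance = S₀ cos θ_z = 1361 × 0.7465 = 1015.99 W/m².

1016 W/m²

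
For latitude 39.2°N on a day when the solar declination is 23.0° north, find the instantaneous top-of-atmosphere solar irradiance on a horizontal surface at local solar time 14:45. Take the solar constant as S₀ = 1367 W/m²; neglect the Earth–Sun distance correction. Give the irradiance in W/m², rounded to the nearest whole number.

Hour angle H = 15° × (14.75 − 12) = 41.25°.
cos θ_z = sin φ sin δ + cos φ cos δ cos H = (0.6320)(0.3907) + (0.7749)(0.9205)(0.7518) = 0.7832.
Top-of-atmosphere irradiance = S₀ cos θ_z = 1367 × 0.7832 = 1070.63 W/m².

1071 W/m²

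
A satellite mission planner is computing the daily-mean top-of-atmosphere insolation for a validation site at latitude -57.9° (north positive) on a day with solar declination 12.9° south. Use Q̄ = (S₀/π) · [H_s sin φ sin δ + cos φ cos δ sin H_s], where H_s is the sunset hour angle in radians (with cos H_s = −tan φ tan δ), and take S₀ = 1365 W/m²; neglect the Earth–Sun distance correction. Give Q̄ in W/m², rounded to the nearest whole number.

369 W/m²

The sunset hour angle satisfies cos H_s = −tan φ tan δ = -0.3651, giving H_s = 111.41°. In radians, H_s = 1.9445.
H_s sin φ sin δ = 1.9445 × -0.8471 × -0.2233 = 0.3678.
cos φ cos δ sin H_s = 0.5314 × 0.9748 × 0.9310 = 0.4823.
Q̄ = (1365/π) × (0.3678 + 0.4823) = 434.49 × 0.8501 = 369.36 W/m².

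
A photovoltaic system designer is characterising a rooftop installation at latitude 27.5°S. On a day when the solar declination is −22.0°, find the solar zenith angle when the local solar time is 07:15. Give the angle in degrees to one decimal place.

64.1°

Hour angle H = 15° × (7.25 − 12) = -71.25°.
cos θ_z = sin(-27.5°) sin(-22.0°) + cos(-27.5°) cos(-22.0°) cos(-71.25°) = 0.1730 + 0.2644 = 0.4374.
θ_z = arccos(0.4374) = 64.06°.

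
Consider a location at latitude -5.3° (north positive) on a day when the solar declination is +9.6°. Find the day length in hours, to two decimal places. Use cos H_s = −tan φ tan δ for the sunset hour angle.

The sunset hour angle satisfies cos H_s = −tan φ tan δ = 0.0157, giving H_s = 89.10°.
Day length = 2 H_s / 15° h⁻¹ = 178.20° / 15 = 11.880 h.

11.88 hours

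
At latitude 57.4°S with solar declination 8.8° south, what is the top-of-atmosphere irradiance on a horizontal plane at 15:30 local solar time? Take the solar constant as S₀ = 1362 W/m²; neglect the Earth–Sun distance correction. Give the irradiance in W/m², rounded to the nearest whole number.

Hour angle H = 15° × (15.5 − 12) = 52.50°.
cos θ_z = sin(-57.4°) sin(-8.8°) + cos(-57.4°) cos(-8.8°) cos(52.50°) = 0.1289 + 0.3241 = 0.4530.
Top-of-atmosphere irradiance = S₀ cos θ_z = 1362 × 0.4530 = 616.99 W/m².

617 W/m²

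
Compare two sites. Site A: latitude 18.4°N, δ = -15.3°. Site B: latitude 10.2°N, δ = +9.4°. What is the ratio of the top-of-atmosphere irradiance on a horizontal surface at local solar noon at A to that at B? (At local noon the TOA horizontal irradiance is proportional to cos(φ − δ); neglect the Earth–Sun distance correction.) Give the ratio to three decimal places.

0.832

A: cos θ_z = cos(18.4° − (-15.3°)) = 0.8320.
B: cos θ_z = cos(10.2° − (9.4°)) = 0.9999.
Ratio A/B = 0.8320 / 0.9999 = 0.8321.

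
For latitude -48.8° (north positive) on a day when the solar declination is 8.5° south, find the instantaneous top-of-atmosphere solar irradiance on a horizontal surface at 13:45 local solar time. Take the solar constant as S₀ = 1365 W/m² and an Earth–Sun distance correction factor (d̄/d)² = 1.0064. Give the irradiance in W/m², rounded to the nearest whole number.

955 W/m²

Hour angle H = 15° × (13.75 − 12) = 26.25°.
cos θ_z = sin(-48.8°) sin(-8.5°) + cos(-48.8°) cos(-8.5°) cos(26.25°) = 0.1112 + 0.5843 = 0.6955.
Top-of-atmosphere irradiance = S₀ (d̄/d)² cos θ_z = 1365 × 1.0064 × 0.6955 = 955.43 W/m².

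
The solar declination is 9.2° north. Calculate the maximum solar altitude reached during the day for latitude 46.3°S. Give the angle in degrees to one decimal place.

34.5°

At local solar noon the hour angle is zero, so the elevation is 90° − |φ − δ| = 90° − |-46.3° − (9.2°)| = 90° − 55.5° = 34.5°.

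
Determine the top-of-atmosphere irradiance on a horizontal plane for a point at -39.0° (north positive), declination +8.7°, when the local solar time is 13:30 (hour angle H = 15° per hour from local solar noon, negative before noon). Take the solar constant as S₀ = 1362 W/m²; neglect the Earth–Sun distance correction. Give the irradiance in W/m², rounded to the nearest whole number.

Hour angle H = 15° × (13.5 − 12) = 22.50°.
With φ = -39.0°, δ = 8.7°, H = 22.50°: sin φ sin δ = -0.0952, cos φ cos δ cos H = 0.7097, so cos θ_z = 0.6145.
Top-of-atmosphere irradiance = S₀ cos θ_z = 1362 × 0.6145 = 836.95 W/m².

837 W/m²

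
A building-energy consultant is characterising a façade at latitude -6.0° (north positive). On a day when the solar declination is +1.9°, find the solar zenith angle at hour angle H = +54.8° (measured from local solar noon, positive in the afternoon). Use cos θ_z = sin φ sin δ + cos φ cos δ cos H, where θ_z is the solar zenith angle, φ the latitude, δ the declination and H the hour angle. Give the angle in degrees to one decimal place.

cos θ_z = sin φ sin δ + cos φ cos δ cos H = (-0.1045)(0.0332) + (0.9945)(0.9995)(0.5764) = 0.5695.
θ_z = arccos(0.5695) = 55.28°.

55.3°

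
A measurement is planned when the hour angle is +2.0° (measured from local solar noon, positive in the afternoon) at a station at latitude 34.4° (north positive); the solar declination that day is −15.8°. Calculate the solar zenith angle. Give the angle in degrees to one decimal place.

cos θ_z = sin(34.4°) sin(-15.8°) + cos(34.4°) cos(-15.8°) cos(2.00°) = -0.1538 + 0.7935 = 0.6397.
θ_z = arccos(0.6397) = 50.23°.

50.2°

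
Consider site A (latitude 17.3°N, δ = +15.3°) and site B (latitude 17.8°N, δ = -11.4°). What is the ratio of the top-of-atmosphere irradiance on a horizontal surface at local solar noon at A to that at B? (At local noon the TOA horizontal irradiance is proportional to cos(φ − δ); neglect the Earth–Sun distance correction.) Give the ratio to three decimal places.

A: cos θ_z = cos(17.3° − (15.3°)) = 0.9994.
B: cos θ_z = cos(17.8° − (-11.4°)) = 0.8729.
Ratio A/B = 0.9994 / 0.8729 = 1.1449.

1.145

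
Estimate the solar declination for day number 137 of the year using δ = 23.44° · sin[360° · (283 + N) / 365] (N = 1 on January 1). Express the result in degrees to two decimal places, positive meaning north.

+19.02°

360 × (283 + 137) / 365 = 414.247°; sin(414.247°) = 0.8115.
δ = 23.44 × 0.8115 = 19.022° ≈ +19.02°.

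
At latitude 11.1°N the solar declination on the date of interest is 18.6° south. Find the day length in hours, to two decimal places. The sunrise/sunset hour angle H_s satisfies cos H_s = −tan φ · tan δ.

11.50 hours

The sunset hour angle satisfies cos H_s = −tan φ tan δ = 0.0660, giving H_s = 86.22°.
Day length = 2 H_s / 15° h⁻¹ = 172.44° / 15 = 11.496 h.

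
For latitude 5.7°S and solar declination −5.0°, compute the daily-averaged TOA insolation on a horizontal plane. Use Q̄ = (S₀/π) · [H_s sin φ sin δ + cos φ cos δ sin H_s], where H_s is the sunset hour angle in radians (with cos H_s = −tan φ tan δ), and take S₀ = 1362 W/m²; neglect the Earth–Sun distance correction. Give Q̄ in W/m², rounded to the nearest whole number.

The sunset hour angle satisfies cos H_s = −tan φ tan δ = -0.0087, giving H_s = 90.50°. In radians, H_s = 1.5795.
H_s sin φ sin δ = 1.5795 × -0.0993 × -0.0872 = 0.0137.
cos φ cos δ sin H_s = 0.9951 × 0.9962 × 1.0000 = 0.9913.
Q̄ = (1362/π) × (0.0137 + 0.9913) = 433.54 × 1.0050 = 435.71 W/m².

436 W/m²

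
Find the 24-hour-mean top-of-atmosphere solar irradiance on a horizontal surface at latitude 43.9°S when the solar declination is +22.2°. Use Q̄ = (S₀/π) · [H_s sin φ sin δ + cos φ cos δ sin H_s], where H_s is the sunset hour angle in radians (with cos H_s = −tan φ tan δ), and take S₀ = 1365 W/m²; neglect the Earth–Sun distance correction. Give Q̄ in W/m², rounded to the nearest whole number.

−tan φ tan δ = −(-0.9623)(0.4081) = 0.3927; H_s = arccos(0.3927) = 66.88°. In radians, H_s = 1.1673.
H_s sin φ sin δ = 1.1673 × -0.6934 × 0.3778 = -0.3058.
cos φ cos δ sin H_s = 0.7206 × 0.9259 × 0.9197 = 0.6136.
Q̄ = (1365/π) × (-0.3058 + 0.6136) = 434.49 × 0.3078 = 133.74 W/m².

134 W/m²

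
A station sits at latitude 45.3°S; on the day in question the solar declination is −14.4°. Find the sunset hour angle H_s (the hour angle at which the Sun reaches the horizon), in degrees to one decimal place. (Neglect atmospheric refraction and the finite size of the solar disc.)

−tan φ tan δ = −(-1.0105)(-0.2568) = -0.2595; H_s = arccos(-0.2595) = 105.04°.

105.0°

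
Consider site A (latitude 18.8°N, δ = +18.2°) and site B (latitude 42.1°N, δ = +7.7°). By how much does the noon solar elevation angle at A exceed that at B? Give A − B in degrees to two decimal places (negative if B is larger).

A: 90° − |18.8 − (18.2)| = 89.40°.
B: 90° − |42.1 − (7.7)| = 55.60°.
A − B = 89.40 − 55.60 = 33.80°.

+33.80°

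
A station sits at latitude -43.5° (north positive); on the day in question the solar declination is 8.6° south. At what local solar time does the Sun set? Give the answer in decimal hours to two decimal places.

cos H_s = −tan(-43.5°) · tan(-8.6°) = -0.1435, so H_s = arccos(-0.1435) = 98.25°.
Sunset is at 12 + H_s/15 = 12 + 6.550 = 18.550 h local solar time.

18.55 h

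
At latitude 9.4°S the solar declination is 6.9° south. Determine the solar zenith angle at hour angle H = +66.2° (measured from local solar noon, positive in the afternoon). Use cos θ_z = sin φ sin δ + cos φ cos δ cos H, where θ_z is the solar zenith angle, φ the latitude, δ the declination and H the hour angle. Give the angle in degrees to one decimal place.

With φ = -9.4°, δ = -6.9°, H = 66.20°: sin φ sin δ = 0.0196, cos φ cos δ cos H = 0.3952, so cos θ_z = 0.4148.
θ_z = arccos(0.4148) = 65.49°.

65.5°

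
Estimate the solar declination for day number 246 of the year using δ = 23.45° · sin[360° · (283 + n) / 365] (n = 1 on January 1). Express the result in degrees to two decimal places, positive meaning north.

+7.34°

360 × (283 + 246) / 365 = 521.753°; sin(521.753°) = 0.3131.
δ = 23.45 × 0.3131 = 7.342° ≈ +7.34°.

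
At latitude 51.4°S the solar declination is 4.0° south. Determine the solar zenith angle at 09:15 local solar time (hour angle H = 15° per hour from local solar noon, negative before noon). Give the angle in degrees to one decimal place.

Hour angle H = 15° × (9.25 − 12) = -41.25°.
With φ = -51.4°, δ = -4.0°, H = -41.25°: sin φ sin δ = 0.0545, cos φ cos δ cos H = 0.4679, so cos θ_z = 0.5224.
θ_z = arccos(0.5224) = 58.51°.

58.5°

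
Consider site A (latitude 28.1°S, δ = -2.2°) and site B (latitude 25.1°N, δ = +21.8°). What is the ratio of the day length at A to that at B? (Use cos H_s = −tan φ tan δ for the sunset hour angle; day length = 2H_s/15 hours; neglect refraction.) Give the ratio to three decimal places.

0.905

A: H_s = arccos(−tan -28.1° · tan -2.2°) = 91.18°, so 2H_s/15 = 12.1573 h.
B: H_s = arccos(−tan 25.1° · tan 21.8°) = 100.80°, so 2H_s/15 = 13.4400 h.
Ratio A/B = 12.1573 / 13.4400 = 0.9046.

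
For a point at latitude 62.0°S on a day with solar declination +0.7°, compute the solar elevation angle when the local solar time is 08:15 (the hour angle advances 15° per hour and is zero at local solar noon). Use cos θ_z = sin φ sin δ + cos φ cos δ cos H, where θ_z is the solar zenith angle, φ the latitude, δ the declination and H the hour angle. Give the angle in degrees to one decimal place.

Hour angle H = 15° × (8.25 − 12) = -56.25°.
cos θ_z = sin(-62.0°) sin(0.7°) + cos(-62.0°) cos(0.7°) cos(-56.25°) = -0.0108 + 0.2608 = 0.2500.
θ_z = arccos(0.2500) = 75.52°, so the elevation is 90° − 75.52° = 14.48°.

14.5°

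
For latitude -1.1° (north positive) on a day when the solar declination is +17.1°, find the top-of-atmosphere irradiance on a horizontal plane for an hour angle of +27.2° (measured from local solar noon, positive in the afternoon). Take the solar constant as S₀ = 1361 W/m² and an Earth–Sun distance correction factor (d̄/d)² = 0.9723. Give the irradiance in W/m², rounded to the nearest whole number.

1117 W/m²

cos θ_z = sin(-1.1°) sin(17.1°) + cos(-1.1°) cos(17.1°) cos(27.20°) = -0.0056 + 0.8499 = 0.8443.
Top-of-atmosphere irradiance = S₀ (d̄/d)² cos θ_z = 1361 × 0.9723 × 0.8443 = 1117.26 W/m².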